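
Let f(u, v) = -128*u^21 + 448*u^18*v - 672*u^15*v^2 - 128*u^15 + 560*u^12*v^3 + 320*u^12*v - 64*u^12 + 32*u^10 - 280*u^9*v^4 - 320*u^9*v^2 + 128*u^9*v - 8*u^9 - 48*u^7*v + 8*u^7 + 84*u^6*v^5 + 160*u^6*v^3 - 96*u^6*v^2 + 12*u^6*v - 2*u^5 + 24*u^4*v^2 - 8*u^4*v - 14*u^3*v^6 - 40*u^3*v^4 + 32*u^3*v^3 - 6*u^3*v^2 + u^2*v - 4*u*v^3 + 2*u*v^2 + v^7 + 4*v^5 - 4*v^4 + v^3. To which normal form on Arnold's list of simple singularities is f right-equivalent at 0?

The Hessian of f at 0 has rank 0. Corank 2; j^3 = v*(u + v)^2 has shape L^2 M (L != M), so D-series; mu = 8 gives D_8.

D8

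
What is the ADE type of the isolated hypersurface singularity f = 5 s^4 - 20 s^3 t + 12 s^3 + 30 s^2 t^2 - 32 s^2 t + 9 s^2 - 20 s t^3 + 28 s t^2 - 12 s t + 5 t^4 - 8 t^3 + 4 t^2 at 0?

The Hessian of f at 0 has rank 1. Corank 1: A-series; mu = 3 gives A_3.

A_{3}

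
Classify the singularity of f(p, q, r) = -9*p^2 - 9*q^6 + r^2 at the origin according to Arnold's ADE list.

A5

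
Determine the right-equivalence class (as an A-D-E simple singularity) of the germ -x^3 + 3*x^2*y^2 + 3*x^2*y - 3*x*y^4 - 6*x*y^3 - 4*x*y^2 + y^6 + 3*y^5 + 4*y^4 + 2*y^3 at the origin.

D_{4}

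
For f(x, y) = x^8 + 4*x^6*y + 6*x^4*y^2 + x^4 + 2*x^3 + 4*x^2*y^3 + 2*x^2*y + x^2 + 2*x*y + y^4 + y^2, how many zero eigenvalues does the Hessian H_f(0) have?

1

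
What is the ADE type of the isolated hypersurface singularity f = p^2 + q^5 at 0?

A_{4}

The Hessian of f at 0 has rank 1. Corank 1: A-series; mu = 4 gives A_4.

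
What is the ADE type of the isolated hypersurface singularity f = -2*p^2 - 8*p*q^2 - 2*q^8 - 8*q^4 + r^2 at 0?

The Hessian of f at 0 is [[-4, 0, 0], [0, 0, 0], [0, 0, 2]] with rank 2, so corank 1. A Groebner basis of the Jacobian ideal J(f) in C{p,q,r} is {p^4, p^3*q, p/2 + q^2, r}; counting standard monomials gives mu = 7. Corank 1: A-series; mu = 7 gives A_7.

A_{7}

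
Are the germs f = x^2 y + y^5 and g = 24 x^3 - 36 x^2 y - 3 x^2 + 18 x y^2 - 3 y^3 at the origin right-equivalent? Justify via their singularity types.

No.

The Hessian of f at 0 has rank 0. Corank 2; j^3 = x^2*y has shape L^2 M (L != M), so D-series; mu = 6 gives D_6. The Hessian of g at 0 has rank 1. Corank 1: A-series; mu = 2 gives A_2. f is D_6 but g is A_2, hence not right-equivalent.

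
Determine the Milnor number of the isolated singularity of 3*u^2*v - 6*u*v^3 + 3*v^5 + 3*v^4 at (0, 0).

5

The Hessian of f at 0 is [[0, 0], [0, 0]] with rank 0, so corank 2. A Groebner basis of the Jacobian ideal J(f) in C{u,v} is {u*v^2, -u*v + v^3, u^2 + 4*u*v}; counting standard monomials gives mu = 5. Corank 2; j^3 = 3*u^2*v has shape L^2 M (L != M), so D-series; mu = 5 gives D_5.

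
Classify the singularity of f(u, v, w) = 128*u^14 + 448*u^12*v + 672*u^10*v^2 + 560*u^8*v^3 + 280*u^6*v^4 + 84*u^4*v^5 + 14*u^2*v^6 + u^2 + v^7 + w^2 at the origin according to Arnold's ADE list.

A6

The Hessian of f at 0 is [[2, 0, 0], [0, 0, 0], [0, 0, 2]] with rank 2, so corank 1. A Groebner basis of the Jacobian ideal J(f) in C{u,v,w} is {v^6, u, w}; counting standard monomials gives mu = 6. Corank 1: A-series; mu = 6 gives A_6.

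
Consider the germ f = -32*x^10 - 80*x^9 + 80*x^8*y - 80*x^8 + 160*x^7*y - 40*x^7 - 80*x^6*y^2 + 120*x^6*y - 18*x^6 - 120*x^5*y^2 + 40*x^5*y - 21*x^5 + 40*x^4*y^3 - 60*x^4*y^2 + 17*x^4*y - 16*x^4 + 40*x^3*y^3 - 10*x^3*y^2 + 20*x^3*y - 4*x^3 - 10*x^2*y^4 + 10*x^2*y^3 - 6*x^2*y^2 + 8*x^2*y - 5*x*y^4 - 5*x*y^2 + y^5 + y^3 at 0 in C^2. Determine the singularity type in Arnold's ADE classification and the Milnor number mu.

Type D_6, Milnor number mu = 6.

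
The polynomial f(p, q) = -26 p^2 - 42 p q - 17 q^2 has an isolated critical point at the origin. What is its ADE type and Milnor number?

Type A1, Milnor number mu = 1.

The Hessian of f at 0 has rank 2. Corank 0: nondegenerate Morse point, so A_1.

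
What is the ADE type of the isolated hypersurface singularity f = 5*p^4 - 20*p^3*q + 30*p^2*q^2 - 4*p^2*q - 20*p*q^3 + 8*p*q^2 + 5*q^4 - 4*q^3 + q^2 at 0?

A3

The Hessian of f at 0 is [[0, 0], [0, 2]] with rank 1, so corank 1. A Groebner basis of the Jacobian ideal J(f) in C{p,q} is {p^2 - q/2, p*q, q^2}; counting standard monomials gives mu = 3. Corank 1: A-series; mu = 3 gives A_3.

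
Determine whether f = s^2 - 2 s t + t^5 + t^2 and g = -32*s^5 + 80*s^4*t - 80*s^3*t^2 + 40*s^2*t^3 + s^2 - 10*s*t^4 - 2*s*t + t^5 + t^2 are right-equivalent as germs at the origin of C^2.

Yes.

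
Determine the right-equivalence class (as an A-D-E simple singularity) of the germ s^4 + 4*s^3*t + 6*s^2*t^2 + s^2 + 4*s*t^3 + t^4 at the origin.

A_{3}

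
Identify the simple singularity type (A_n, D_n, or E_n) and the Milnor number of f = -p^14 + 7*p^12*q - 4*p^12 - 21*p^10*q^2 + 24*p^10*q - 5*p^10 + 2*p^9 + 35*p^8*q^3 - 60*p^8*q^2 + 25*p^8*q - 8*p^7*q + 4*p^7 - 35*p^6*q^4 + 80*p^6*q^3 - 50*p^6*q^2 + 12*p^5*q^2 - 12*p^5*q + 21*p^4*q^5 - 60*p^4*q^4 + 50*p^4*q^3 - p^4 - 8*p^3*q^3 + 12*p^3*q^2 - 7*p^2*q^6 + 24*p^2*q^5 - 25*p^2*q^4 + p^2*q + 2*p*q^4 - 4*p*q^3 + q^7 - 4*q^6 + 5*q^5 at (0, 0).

The Hessian of f at 0 has rank 0. Corank 2; j^3 = p^2*q has shape L^2 M (L != M), so D-series; mu = 6 gives D_6.

Type D_6, Milnor number mu = 6.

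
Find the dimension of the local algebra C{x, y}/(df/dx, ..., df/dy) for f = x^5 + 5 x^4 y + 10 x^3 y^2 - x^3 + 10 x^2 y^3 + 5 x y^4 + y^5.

The Hessian of f at 0 has rank 0. Corank 2; j^3 = -x^3 is a perfect cube, so E-series; the 5-jet and mu = 8 give E_8.

8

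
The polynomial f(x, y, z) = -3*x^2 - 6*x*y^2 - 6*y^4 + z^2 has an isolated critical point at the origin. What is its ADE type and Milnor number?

The Hessian of f at 0 is [[-6, 0, 0], [0, 0, 0], [0, 0, 2]] with rank 2, so corank 1. A Groebner basis of the Jacobian ideal J(f) in C{x,y,z} is {x^2, x*y, x + y^2, z}; counting standard monomials gives mu = 3. Corank 1: A-series; mu = 3 gives A_3.

Type A_3, Milnor number mu = 3.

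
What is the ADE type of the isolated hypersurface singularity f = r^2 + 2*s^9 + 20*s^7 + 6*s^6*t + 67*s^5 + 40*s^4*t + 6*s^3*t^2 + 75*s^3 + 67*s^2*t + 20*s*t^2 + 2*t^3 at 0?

D_4

The Hessian of f at 0 has rank 1. Corank 2; j^3 = (3*s + t)*(25*s^2 + 14*s*t + 2*t^2) splits into three distinct lines over C (the quadratic factor has nonzero discriminant), so D_4.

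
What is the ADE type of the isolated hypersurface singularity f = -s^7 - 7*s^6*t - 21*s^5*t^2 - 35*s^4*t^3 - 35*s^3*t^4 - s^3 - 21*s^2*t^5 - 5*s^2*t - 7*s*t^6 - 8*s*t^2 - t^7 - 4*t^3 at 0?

The Hessian of f at 0 is [[0, 0], [0, 0]] with rank 0, so corank 2. A Groebner basis of the Jacobian ideal J(f) in C{s,t} is {s*t/7 + t^6 + 2*t^2/7, s*t^2 + 2*t^3, s^2 + 3*s*t + 2*t^2}; counting standard monomials gives mu = 8. Corank 2; j^3 = -(s + t)*(s + 2*t)^2 has shape L^2 M (L != M), so D-series; mu = 8 gives D_8.

D_{8}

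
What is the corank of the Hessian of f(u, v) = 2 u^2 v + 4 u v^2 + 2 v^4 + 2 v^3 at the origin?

Hessian at 0 has rank 0.

2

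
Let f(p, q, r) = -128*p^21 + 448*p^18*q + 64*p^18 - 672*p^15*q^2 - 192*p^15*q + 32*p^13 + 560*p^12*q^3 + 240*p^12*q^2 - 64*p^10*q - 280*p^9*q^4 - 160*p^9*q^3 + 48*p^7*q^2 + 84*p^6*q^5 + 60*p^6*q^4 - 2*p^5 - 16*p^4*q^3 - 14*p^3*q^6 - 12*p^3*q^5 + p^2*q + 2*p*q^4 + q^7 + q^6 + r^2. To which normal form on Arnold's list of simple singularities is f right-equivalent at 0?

D7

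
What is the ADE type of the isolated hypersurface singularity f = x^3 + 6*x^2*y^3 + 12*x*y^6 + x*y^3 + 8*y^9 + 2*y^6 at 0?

E_7

The Hessian of f at 0 is [[0, 0], [0, 0]] with rank 0, so corank 2. A Groebner basis of the Jacobian ideal J(f) in C{x,y} is {x^3, x*y^2, 3*x^2 + y^3}; counting standard monomials gives mu = 7. Corank 2; j^3 = x^3 is a perfect cube, so E-series; the 4-jet and mu = 7 give E_7.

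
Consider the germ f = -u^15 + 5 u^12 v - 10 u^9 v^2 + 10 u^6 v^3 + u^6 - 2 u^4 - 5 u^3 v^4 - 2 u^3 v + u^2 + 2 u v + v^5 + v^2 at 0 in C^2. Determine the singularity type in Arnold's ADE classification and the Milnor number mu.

Type A_{4}, Milnor number mu = 4.

The Hessian of f at 0 has rank 1. Corank 1: A-series; mu = 4 gives A_4.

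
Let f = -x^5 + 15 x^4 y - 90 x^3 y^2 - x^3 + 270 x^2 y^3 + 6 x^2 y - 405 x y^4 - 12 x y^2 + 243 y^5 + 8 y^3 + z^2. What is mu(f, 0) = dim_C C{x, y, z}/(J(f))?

8

The Hessian of f at 0 is [[0, 0, 0], [0, 0, 0], [0, 0, 2]] with rank 1, so corank 2. A Groebner basis of the Jacobian ideal J(f) in C{x,y,z} is {y^5, x*y^3 - 9*y^4/4, x^2 - 4*x*y + 4*y^2, z}; counting standard monomials gives mu = 8. Corank 2; j^3 = -(x - 2*y)^3 is a perfect cube, so E-series; the 5-jet and mu = 8 give E_8.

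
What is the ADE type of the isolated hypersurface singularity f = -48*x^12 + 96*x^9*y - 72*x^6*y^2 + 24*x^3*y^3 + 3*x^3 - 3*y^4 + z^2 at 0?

The Hessian of f at 0 has rank 1. Corank 2; j^3 = 3*x^3 is a perfect cube, so E-series; the 4-jet and mu = 6 give E_6.

E_6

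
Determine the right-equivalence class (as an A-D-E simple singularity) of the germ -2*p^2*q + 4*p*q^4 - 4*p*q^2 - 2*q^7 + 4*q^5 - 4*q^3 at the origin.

The Hessian of f at 0 has rank 0. Corank 2; j^3 = -2*q*(p^2 + 2*p*q + 2*q^2) splits into three distinct lines over C (the quadratic factor has nonzero discriminant), so D_4.

D_{4}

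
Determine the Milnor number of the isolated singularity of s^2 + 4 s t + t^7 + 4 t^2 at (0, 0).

6

The Hessian of f at 0 has rank 1. Corank 1: A-series; mu = 6 gives A_6.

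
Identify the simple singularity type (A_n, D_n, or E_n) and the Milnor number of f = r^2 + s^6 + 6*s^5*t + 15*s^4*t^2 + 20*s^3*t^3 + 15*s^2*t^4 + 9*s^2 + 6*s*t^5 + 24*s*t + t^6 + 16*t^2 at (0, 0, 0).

Type A_5, Milnor number mu = 5.

The Hessian of f at 0 has rank 2. Corank 1: A-series; mu = 5 gives A_5.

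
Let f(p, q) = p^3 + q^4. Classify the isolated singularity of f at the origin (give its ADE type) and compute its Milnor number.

Type E_{6}, Milnor number mu = 6.

The Hessian of f at 0 has rank 0. Corank 2; j^3 = p^3 is a perfect cube, so E-series; the 4-jet and mu = 6 give E_6.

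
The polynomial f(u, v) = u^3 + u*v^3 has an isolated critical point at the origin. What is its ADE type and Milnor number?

The Hessian of f at 0 is [[0, 0], [0, 0]] with rank 0, so corank 2. A Groebner basis of the Jacobian ideal J(f) in C{u,v} is {u^3, u*v^2, 3*u^2 + v^3}; counting standard monomials gives mu = 7. Corank 2; j^3 = u^3 is a perfect cube, so E-series; the 4-jet and mu = 7 give E_7.

Type E7, Milnor number mu = 7.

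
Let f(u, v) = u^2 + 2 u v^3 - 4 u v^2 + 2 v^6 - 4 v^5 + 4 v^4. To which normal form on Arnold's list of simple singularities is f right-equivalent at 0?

A_{5}

The Hessian of f at 0 has rank 1. Corank 1: A-series; mu = 5 gives A_5.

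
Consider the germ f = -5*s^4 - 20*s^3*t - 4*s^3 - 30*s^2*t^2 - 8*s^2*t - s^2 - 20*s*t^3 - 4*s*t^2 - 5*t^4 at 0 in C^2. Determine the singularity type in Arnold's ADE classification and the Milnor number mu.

The Hessian of f at 0 is [[-2, 0], [0, 0]] with rank 1, so corank 1. A Groebner basis of the Jacobian ideal J(f) in C{s,t} is {s^2, s*t, s/2 + t^2}; counting standard monomials gives mu = 3. Corank 1: A-series; mu = 3 gives A_3.

Type A3, Milnor number mu = 3.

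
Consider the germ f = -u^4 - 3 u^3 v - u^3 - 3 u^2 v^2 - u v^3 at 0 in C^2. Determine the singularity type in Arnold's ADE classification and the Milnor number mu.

Type E7, Milnor number mu = 7.

The Hessian of f at 0 has rank 0. Corank 2; j^3 = -u^3 is a perfect cube, so E-series; the 4-jet and mu = 7 give E_7.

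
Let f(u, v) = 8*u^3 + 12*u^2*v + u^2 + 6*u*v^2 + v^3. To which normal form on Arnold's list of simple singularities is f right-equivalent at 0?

The Hessian of f at 0 is [[2, 0], [0, 0]] with rank 1, so corank 1. A Groebner basis of the Jacobian ideal J(f) in C{u,v} is {v^2, u}; counting standard monomials gives mu = 2. Corank 1: A-series; mu = 2 gives A_2.

A_{2}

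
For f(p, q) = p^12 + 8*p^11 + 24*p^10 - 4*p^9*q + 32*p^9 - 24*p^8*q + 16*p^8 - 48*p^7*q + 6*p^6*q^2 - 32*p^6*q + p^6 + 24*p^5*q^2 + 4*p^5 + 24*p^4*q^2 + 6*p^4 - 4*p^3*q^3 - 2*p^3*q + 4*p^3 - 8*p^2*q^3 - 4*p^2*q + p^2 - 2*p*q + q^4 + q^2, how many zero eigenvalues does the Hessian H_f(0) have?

Hessian at 0 has rank 1.

1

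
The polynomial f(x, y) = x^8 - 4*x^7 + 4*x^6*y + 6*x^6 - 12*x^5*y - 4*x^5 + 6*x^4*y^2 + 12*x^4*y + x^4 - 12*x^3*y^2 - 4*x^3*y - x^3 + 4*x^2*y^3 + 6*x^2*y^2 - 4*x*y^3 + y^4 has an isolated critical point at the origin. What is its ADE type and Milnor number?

Type E6, Milnor number mu = 6.

The Hessian of f at 0 has rank 0. Corank 2; j^3 = -x^3 is a perfect cube, so E-series; the 4-jet and mu = 6 give E_6.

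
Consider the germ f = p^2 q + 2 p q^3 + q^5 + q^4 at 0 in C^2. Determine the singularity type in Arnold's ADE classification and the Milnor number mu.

The Hessian of f at 0 is [[0, 0], [0, 0]] with rank 0, so corank 2. A Groebner basis of the Jacobian ideal J(f) in C{p,q} is {p*q^2, p*q + q^3, p^2 - 4*p*q}; counting standard monomials gives mu = 5. Corank 2; j^3 = p^2*q has shape L^2 M (L != M), so D-series; mu = 5 gives D_5.

Type D_5, Milnor number mu = 5.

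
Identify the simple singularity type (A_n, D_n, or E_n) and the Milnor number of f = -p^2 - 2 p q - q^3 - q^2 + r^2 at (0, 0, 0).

The Hessian of f at 0 has rank 2. Corank 1: A-series; mu = 2 gives A_2.

Type A2, Milnor number mu = 2.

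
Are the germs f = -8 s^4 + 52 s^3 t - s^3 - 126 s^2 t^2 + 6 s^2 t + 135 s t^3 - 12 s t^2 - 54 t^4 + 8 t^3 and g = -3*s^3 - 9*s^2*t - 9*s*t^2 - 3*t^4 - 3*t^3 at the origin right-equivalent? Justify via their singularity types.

The Hessian of f at 0 is [[0, 0], [0, 0]] with rank 0, so corank 2. A Groebner basis of the Jacobian ideal J(f) in C{s,t} is {3*s^2/4 - 3*s*t + t^4 + t^3/4 + 3*t^2, s^3 + 21*s^2/2 - 42*s*t - 9*t^3/2 + 42*t^2, s^2*t + 15*s^2/4 - 15*s*t - 11*t^3/4 + 15*t^2, s^2 + s*t^2 - 4*s*t - 5*t^3/3 + 4*t^2}; counting standard monomials gives mu = 7. Corank 2; j^3 = -(s - 2*t)^3 is a perfect cube, so E-series; the 4-jet and mu = 7 give E_7. The Hessian of g at 0 is [[0, 0], [0, 0]] with rank 0, so corank 2. A Groebner basis of the Jacobian ideal J(g) in C{s,t} is {t^3, s^2 + 2*s*t + t^2}; counting standard monomials gives mu = 6. Corank 2; j^3 = -3*(s + t)^3 is a perfect cube, so E-series; the 4-jet and mu = 6 give E_6. f is E_7 but g is E_6, hence not right-equivalent.

No.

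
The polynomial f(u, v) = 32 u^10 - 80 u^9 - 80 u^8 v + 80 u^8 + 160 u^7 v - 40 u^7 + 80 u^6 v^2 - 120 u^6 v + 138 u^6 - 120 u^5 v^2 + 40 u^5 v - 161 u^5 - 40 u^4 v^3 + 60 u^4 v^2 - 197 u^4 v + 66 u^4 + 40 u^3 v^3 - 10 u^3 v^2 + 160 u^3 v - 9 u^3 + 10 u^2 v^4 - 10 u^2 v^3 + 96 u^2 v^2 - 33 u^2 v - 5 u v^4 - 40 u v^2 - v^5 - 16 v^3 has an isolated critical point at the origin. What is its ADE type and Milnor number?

Type D_{6}, Milnor number mu = 6.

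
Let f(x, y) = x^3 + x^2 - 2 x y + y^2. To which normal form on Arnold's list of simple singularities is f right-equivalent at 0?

A2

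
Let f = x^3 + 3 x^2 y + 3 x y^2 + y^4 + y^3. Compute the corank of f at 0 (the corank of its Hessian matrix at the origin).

Hessian at 0 has rank 0.

2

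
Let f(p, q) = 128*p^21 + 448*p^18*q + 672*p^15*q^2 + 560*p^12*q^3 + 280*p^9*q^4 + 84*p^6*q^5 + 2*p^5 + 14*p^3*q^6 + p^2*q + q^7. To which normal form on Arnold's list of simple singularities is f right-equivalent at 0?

D8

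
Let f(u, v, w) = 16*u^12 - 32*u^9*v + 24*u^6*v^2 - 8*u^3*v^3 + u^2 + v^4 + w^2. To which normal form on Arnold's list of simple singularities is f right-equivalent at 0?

The Hessian of f at 0 is [[2, 0, 0], [0, 0, 0], [0, 0, 2]] with rank 2, so corank 1. A Groebner basis of the Jacobian ideal J(f) in C{u,v,w} is {v^3, u, w}; counting standard monomials gives mu = 3. Corank 1: A-series; mu = 3 gives A_3.

A_{3}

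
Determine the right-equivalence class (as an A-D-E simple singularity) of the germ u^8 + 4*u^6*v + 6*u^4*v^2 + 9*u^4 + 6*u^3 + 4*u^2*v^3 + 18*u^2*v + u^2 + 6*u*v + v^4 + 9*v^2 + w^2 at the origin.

The Hessian of f at 0 has rank 2. Corank 1: A-series; mu = 3 gives A_3.

A_3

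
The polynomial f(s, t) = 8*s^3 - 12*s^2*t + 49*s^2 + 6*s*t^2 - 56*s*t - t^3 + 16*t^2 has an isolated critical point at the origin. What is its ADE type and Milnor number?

Type A2, Milnor number mu = 2.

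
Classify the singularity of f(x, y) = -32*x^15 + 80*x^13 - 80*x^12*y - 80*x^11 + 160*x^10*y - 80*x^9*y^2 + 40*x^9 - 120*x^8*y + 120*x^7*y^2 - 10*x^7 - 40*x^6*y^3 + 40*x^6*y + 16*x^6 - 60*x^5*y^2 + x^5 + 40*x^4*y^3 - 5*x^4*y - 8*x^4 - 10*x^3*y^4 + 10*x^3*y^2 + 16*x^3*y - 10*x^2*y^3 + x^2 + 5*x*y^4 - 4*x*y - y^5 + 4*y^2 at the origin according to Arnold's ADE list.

A4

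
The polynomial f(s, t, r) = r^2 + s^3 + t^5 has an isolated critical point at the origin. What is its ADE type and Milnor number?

Type E_{8}, Milnor number mu = 8.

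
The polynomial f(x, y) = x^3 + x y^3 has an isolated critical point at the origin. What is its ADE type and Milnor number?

The Hessian of f at 0 has rank 0. Corank 2; j^3 = x^3 is a perfect cube, so E-series; the 4-jet and mu = 7 give E_7.

Type E7, Milnor number mu = 7.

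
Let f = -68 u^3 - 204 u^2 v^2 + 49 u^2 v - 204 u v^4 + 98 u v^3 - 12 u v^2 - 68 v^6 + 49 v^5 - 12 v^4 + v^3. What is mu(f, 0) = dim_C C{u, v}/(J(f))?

4

The Hessian of f at 0 has rank 0. Corank 2; j^3 = -(4*u - v)*(17*u^2 - 8*u*v + v^2) splits into three distinct lines over C (the quadratic factor has nonzero discriminant), so D_4.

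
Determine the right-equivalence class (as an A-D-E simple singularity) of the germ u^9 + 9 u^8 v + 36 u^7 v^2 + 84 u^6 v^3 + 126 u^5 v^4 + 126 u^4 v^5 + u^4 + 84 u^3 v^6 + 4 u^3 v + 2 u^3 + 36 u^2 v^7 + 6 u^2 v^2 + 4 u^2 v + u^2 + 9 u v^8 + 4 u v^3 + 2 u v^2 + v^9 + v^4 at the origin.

The Hessian of f at 0 has rank 1. Corank 1: A-series; mu = 8 gives A_8.

A8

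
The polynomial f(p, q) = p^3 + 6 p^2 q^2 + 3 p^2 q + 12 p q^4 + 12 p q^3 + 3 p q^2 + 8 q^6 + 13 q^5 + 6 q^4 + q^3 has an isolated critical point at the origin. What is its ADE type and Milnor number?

Type E_{8}, Milnor number mu = 8.

The Hessian of f at 0 has rank 0. Corank 2; j^3 = (p + q)^3 is a perfect cube, so E-series; the 5-jet and mu = 8 give E_8.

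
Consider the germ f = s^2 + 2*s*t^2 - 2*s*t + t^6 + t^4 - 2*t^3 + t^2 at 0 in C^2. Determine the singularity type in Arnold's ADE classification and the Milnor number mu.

Type A_{5}, Milnor number mu = 5.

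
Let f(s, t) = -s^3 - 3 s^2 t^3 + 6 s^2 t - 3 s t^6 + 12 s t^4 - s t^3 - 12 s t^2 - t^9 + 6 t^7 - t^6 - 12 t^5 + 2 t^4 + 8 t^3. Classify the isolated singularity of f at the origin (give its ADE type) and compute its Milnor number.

Type E7, Milnor number mu = 7.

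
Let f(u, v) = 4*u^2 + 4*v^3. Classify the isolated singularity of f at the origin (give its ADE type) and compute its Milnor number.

The Hessian of f at 0 has rank 1. Corank 1: A-series; mu = 2 gives A_2.

Type A_2, Milnor number mu = 2.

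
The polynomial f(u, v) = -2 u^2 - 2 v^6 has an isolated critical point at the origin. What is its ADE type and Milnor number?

The Hessian of f at 0 has rank 1. Corank 1: A-series; mu = 5 gives A_5.

Type A5, Milnor number mu = 5.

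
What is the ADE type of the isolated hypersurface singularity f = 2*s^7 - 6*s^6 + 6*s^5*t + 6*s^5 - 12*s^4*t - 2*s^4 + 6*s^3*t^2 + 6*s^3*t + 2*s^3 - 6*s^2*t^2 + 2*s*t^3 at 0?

The Hessian of f at 0 has rank 0. Corank 2; j^3 = 2*s^3 is a perfect cube, so E-series; the 4-jet and mu = 7 give E_7.

E_{7}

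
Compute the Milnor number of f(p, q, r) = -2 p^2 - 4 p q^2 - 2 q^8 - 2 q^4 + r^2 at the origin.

7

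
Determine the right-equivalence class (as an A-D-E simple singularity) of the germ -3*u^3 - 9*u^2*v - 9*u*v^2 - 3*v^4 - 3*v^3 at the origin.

E_{6}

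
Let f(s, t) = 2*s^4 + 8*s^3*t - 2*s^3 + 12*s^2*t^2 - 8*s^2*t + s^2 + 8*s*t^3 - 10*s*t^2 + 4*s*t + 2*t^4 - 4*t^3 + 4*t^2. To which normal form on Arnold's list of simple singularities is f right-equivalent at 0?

The Hessian of f at 0 has rank 1. Corank 1: A-series; mu = 3 gives A_3.

A_{3}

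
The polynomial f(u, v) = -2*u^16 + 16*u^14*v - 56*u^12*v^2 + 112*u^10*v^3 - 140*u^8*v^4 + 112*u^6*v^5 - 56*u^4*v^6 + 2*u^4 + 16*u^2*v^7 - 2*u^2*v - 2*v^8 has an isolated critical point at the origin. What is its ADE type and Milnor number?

The Hessian of f at 0 is [[0, 0], [0, 0]] with rank 0, so corank 2. A Groebner basis of the Jacobian ideal J(f) in C{u,v} is {u^2/8 + v^7, u^3, u*v}; counting standard monomials gives mu = 9. Corank 2; j^3 = -2*u^2*v has shape L^2 M (L != M), so D-series; mu = 9 gives D_9.

Type D_{9}, Milnor number mu = 9.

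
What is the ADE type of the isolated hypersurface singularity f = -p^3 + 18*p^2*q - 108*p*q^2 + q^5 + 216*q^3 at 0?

The Hessian of f at 0 has rank 0. Corank 2; j^3 = -(p - 6*q)^3 is a perfect cube, so E-series; the 5-jet and mu = 8 give E_8.

E8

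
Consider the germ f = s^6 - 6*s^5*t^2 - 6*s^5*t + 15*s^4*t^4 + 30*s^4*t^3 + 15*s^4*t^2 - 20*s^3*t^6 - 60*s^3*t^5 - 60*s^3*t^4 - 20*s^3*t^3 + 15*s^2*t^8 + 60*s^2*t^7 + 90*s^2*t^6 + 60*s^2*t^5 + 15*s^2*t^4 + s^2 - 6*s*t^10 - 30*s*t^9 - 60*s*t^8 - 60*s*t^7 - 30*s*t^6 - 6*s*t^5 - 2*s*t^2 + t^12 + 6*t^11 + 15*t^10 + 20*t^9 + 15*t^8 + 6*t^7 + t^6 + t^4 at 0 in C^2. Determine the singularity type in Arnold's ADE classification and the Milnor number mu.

Type A_5, Milnor number mu = 5.

The Hessian of f at 0 has rank 1. Corank 1: A-series; mu = 5 gives A_5.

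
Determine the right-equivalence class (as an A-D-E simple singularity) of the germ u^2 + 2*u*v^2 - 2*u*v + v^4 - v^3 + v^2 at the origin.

The Hessian of f at 0 has rank 1. Corank 1: A-series; mu = 2 gives A_2.

A_2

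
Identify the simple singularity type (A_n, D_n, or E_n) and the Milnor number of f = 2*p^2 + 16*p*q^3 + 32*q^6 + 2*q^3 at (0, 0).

The Hessian of f at 0 has rank 1. Corank 1: A-series; mu = 2 gives A_2.

Type A2, Milnor number mu = 2.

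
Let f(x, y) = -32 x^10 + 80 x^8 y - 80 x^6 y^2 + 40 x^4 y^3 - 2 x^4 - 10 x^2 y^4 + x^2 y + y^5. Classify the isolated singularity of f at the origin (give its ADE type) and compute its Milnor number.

The Hessian of f at 0 is [[0, 0], [0, 0]] with rank 0, so corank 2. A Groebner basis of the Jacobian ideal J(f) in C{x,y} is {x^2/5 + y^4, x^3, x*y}; counting standard monomials gives mu = 6. Corank 2; j^3 = x^2*y has shape L^2 M (L != M), so D-series; mu = 6 gives D_6.

Type D_{6}, Milnor number mu = 6.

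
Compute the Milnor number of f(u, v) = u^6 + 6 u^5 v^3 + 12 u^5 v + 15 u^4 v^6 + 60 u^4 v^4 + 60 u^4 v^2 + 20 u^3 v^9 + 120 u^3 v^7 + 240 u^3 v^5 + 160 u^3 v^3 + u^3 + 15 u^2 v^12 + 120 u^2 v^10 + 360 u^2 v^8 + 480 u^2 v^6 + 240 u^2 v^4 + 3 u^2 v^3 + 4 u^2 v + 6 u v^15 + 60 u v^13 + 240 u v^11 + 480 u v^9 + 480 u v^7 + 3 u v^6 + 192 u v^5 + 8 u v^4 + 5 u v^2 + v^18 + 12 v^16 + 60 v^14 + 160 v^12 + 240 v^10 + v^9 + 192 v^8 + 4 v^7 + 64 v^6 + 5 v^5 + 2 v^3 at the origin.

The Hessian of f at 0 has rank 0. Corank 2; j^3 = (u + v)^2*(u + 2*v) has shape L^2 M (L != M), so D-series; mu = 7 gives D_7.

7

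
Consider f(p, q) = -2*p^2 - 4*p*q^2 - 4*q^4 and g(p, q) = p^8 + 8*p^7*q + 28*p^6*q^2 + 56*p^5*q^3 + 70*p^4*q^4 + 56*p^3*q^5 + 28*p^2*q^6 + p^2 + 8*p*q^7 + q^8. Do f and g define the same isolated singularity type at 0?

No.

The Hessian of f at 0 is [[-4, 0], [0, 0]] with rank 1, so corank 1. A Groebner basis of the Jacobian ideal J(f) in C{p,q} is {p^2, p*q, p + q^2}; counting standard monomials gives mu = 3. Corank 1: A-series; mu = 3 gives A_3. The Hessian of g at 0 is [[2, 0], [0, 0]] with rank 1, so corank 1. A Groebner basis of the Jacobian ideal J(g) in C{p,q} is {q^7, p}; counting standard monomials gives mu = 7. Corank 1: A-series; mu = 7 gives A_7. f is A_3 but g is A_7, hence not right-equivalent.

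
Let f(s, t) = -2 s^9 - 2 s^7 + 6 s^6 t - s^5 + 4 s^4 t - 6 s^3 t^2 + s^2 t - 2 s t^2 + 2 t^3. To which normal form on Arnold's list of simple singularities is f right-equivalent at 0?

D_{4}

The Hessian of f at 0 has rank 0. Corank 2; j^3 = t*(s^2 - 2*s*t + 2*t^2) splits into three distinct lines over C (the quadratic factor has nonzero discriminant), so D_4.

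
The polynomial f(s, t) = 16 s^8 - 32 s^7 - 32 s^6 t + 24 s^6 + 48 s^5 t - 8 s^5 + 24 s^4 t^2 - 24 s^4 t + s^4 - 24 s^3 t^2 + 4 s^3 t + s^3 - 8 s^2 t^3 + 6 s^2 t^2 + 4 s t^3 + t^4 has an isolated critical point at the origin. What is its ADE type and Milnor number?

Type E_{6}, Milnor number mu = 6.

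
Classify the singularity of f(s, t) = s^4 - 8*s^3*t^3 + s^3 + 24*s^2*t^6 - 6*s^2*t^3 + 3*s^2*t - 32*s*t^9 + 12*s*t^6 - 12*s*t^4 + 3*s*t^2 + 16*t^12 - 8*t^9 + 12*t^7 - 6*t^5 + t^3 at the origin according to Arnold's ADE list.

The Hessian of f at 0 is [[0, 0], [0, 0]] with rank 0, so corank 2. A Groebner basis of the Jacobian ideal J(f) in C{s,t} is {t^4, s*t^2 + 2*t^3/3, s^2 + 2*s*t + t^2}; counting standard monomials gives mu = 6. Corank 2; j^3 = (s + t)^3 is a perfect cube, so E-series; the 4-jet and mu = 6 give E_6.

E_{6}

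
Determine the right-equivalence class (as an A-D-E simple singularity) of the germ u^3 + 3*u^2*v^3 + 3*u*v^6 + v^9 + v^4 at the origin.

E_6

The Hessian of f at 0 is [[0, 0], [0, 0]] with rank 0, so corank 2. A Groebner basis of the Jacobian ideal J(f) in C{u,v} is {v^3, u^2}; counting standard monomials gives mu = 6. Corank 2; j^3 = u^3 is a perfect cube, so E-series; the 4-jet and mu = 6 give E_6.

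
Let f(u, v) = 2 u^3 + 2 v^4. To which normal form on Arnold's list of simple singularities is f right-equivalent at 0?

E_6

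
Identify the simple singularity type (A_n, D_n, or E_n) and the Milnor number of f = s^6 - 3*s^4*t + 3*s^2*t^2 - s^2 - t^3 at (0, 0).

The Hessian of f at 0 has rank 1. Corank 1: A-series; mu = 2 gives A_2.

Type A2, Milnor number mu = 2.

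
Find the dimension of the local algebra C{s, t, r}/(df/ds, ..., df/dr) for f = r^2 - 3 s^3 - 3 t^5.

8

The Hessian of f at 0 has rank 1. Corank 2; j^3 = -3*s^3 is a perfect cube, so E-series; the 5-jet and mu = 8 give E_8.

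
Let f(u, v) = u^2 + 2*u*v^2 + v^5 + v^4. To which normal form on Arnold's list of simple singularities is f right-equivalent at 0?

A_4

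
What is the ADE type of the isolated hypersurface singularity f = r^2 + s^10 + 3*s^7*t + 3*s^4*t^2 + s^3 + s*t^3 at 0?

E_{7}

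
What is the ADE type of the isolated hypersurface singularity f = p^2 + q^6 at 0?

A_5

The Hessian of f at 0 is [[2, 0], [0, 0]] with rank 1, so corank 1. A Groebner basis of the Jacobian ideal J(f) in C{p,q} is {q^5, p}; counting standard monomials gives mu = 5. Corank 1: A-series; mu = 5 gives A_5.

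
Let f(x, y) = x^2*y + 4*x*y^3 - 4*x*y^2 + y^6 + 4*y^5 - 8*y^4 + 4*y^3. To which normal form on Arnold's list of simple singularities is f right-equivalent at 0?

The Hessian of f at 0 is [[0, 0], [0, 0]] with rank 0, so corank 2. A Groebner basis of the Jacobian ideal J(f) in C{x,y} is {x^3 + 4*x^2 - 4*x*y^2 - 16*x*y + 16*y^2, x^2*y + 2*x^2/3 - 8*x*y^2/3 - 10*x*y/3 + 4*y^2, x*y/2 + y^3 - y^2}; counting standard monomials gives mu = 7. Corank 2; j^3 = y*(x - 2*y)^2 has shape L^2 M (L != M), so D-series; mu = 7 gives D_7.

D_7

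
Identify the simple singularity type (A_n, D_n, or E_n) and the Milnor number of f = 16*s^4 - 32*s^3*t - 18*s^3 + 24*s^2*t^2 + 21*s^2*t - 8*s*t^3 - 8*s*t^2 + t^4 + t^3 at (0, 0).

The Hessian of f at 0 is [[0, 0], [0, 0]] with rank 0, so corank 2. A Groebner basis of the Jacobian ideal J(f) in C{s,t} is {s*t^2 + 27*s*t/8 - 9*t^2/8, 81*s*t/8 + t^3 - 27*t^2/8, s^2 - 5*s*t/6 + t^2/6}; counting standard monomials gives mu = 5. Corank 2; j^3 = -(2*s - t)*(3*s - t)^2 has shape L^2 M (L != M), so D-series; mu = 5 gives D_5.

Type D_5, Milnor number mu = 5.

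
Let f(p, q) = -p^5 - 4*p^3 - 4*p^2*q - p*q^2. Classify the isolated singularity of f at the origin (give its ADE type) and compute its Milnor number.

Type D_{6}, Milnor number mu = 6.

The Hessian of f at 0 has rank 0. Corank 2; j^3 = -p*(2*p + q)^2 has shape L^2 M (L != M), so D-series; mu = 6 gives D_6.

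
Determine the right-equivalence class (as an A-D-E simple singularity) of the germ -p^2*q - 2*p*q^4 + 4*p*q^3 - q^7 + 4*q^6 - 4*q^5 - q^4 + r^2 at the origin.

The Hessian of f at 0 has rank 1. Corank 2; j^3 = -p^2*q has shape L^2 M (L != M), so D-series; mu = 5 gives D_5.

D_5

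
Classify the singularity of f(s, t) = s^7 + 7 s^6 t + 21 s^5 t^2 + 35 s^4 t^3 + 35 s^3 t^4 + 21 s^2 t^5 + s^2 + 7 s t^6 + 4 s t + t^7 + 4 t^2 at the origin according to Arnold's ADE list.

A_{6}

The Hessian of f at 0 is [[2, 4], [4, 8]] with rank 1, so corank 1. A Groebner basis of the Jacobian ideal J(f) in C{s,t} is {t^6, s + 2*t}; counting standard monomials gives mu = 6. Corank 1: A-series; mu = 6 gives A_6.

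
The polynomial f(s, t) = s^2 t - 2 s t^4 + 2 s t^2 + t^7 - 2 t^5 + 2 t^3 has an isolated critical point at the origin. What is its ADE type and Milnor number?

Type D_4, Milnor number mu = 4.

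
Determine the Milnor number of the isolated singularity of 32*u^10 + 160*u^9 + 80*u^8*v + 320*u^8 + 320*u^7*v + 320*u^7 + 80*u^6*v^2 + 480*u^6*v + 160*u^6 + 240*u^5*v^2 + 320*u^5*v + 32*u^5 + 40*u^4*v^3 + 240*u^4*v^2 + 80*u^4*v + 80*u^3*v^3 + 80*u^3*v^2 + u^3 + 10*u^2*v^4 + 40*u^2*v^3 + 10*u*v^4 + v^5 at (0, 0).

8

The Hessian of f at 0 is [[0, 0], [0, 0]] with rank 0, so corank 2. A Groebner basis of the Jacobian ideal J(f) in C{u,v} is {v^5, u*v^3 + v^4/8, u^2}; counting standard monomials gives mu = 8. Corank 2; j^3 = u^3 is a perfect cube, so E-series; the 5-jet and mu = 8 give E_8.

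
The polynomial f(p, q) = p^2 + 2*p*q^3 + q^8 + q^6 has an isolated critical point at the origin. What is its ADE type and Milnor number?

Type A_{7}, Milnor number mu = 7.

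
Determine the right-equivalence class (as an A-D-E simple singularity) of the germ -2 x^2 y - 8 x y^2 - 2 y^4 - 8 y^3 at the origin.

D5

The Hessian of f at 0 is [[0, 0], [0, 0]] with rank 0, so corank 2. A Groebner basis of the Jacobian ideal J(f) in C{x,y} is {x^3 - 2*x^2 + 8*y^2, x^2/4 + y^3 - y^2, x*y + 2*y^2}; counting standard monomials gives mu = 5. Corank 2; j^3 = -2*y*(x + 2*y)^2 has shape L^2 M (L != M), so D-series; mu = 5 gives D_5.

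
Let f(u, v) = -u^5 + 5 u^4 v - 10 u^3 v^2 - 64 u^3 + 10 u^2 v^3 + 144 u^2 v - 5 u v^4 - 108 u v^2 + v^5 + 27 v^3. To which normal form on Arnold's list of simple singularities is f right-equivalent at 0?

The Hessian of f at 0 has rank 0. Corank 2; j^3 = -(4*u - 3*v)^3 is a perfect cube, so E-series; the 5-jet and mu = 8 give E_8.

E8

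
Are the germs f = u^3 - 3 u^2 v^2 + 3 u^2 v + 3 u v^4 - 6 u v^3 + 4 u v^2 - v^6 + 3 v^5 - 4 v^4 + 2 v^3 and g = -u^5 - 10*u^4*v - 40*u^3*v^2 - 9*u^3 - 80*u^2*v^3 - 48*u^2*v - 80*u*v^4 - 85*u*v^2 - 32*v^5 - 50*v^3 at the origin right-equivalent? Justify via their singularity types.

No.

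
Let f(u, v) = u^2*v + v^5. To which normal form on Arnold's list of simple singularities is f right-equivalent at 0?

The Hessian of f at 0 is [[0, 0], [0, 0]] with rank 0, so corank 2. A Groebner basis of the Jacobian ideal J(f) in C{u,v} is {u^2/5 + v^4, u^3, u*v}; counting standard monomials gives mu = 6. Corank 2; j^3 = u^2*v has shape L^2 M (L != M), so D-series; mu = 6 gives D_6.

D_6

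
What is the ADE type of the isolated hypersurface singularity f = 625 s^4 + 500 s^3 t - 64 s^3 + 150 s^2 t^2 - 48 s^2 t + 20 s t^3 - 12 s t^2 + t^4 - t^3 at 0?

E6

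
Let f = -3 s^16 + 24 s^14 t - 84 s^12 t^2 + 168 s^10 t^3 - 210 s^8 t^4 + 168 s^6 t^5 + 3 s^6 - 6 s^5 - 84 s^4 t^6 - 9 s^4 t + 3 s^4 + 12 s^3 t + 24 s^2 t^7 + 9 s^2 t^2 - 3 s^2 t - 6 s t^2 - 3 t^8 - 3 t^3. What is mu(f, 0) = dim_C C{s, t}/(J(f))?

The Hessian of f at 0 is [[0, 0], [0, 0]] with rank 0, so corank 2. A Groebner basis of the Jacobian ideal J(f) in C{s,t} is {s^4 - s^3 - s*t - t^2, 9*s^3/8 - s^2/8 + s*t^3 + 6*s*t^2 + 31*s*t/8 + 3*t^3 + 4*t^2, -7*s^3/2 + s^2/2 - 14*s*t^2 - 21*s*t/2 + t^4 - 6*t^3 - 11*t^2, s^2*t - s*t - t^2}; counting standard monomials gives mu = 9. Corank 2; j^3 = -3*t*(s + t)^2 has shape L^2 M (L != M), so D-series; mu = 9 gives D_9.

9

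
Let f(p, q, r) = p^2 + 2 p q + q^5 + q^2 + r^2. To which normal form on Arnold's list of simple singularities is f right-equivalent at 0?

A_{4}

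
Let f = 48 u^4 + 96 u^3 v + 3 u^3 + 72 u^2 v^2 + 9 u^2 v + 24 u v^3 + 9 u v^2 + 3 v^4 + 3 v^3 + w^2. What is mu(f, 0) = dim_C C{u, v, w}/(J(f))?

The Hessian of f at 0 is [[0, 0, 0], [0, 0, 0], [0, 0, 2]] with rank 1, so corank 2. A Groebner basis of the Jacobian ideal J(f) in C{u,v,w} is {v^4, u*v^2 + 5*v^3/6, u^2 + 2*u*v + v^2, w}; counting standard monomials gives mu = 6. Corank 2; j^3 = 3*(u + v)^3 is a perfect cube, so E-series; the 4-jet and mu = 6 give E_6.

6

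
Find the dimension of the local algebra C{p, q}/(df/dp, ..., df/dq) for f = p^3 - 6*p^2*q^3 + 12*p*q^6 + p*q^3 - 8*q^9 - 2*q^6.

The Hessian of f at 0 is [[0, 0], [0, 0]] with rank 0, so corank 2. A Groebner basis of the Jacobian ideal J(f) in C{p,q} is {p^3, p*q^2, 3*p^2 + q^3}; counting standard monomials gives mu = 7. Corank 2; j^3 = p^3 is a perfect cube, so E-series; the 4-jet and mu = 7 give E_7.

7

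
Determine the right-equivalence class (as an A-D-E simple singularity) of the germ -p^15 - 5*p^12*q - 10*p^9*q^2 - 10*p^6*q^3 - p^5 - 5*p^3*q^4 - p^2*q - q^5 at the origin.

D6

The Hessian of f at 0 is [[0, 0], [0, 0]] with rank 0, so corank 2. A Groebner basis of the Jacobian ideal J(f) in C{p,q} is {p^2/5 + q^4, p^3, p*q}; counting standard monomials gives mu = 6. Corank 2; j^3 = -p^2*q has shape L^2 M (L != M), so D-series; mu = 6 gives D_6.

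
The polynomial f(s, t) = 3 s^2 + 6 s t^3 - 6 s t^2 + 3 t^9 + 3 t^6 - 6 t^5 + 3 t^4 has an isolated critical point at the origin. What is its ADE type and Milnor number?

Type A_8, Milnor number mu = 8.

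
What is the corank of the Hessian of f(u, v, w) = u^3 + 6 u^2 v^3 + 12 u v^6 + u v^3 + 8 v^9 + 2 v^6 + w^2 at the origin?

2

Hessian at 0 has rank 1.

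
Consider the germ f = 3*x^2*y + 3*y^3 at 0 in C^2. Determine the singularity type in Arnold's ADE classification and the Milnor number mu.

Type D4, Milnor number mu = 4.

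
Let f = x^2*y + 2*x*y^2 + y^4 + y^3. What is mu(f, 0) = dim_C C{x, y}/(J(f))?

The Hessian of f at 0 has rank 0. Corank 2; j^3 = y*(x + y)^2 has shape L^2 M (L != M), so D-series; mu = 5 gives D_5.

5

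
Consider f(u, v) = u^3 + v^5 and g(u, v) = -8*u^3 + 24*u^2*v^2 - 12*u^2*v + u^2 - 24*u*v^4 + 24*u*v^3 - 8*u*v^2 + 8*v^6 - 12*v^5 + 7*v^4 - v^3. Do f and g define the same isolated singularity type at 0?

No.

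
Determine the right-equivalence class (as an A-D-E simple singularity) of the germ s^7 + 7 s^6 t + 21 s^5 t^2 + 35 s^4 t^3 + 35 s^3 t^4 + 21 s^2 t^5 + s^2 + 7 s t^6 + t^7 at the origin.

A_6

The Hessian of f at 0 is [[2, 0], [0, 0]] with rank 1, so corank 1. A Groebner basis of the Jacobian ideal J(f) in C{s,t} is {t^6, s}; counting standard monomials gives mu = 6. Corank 1: A-series; mu = 6 gives A_6.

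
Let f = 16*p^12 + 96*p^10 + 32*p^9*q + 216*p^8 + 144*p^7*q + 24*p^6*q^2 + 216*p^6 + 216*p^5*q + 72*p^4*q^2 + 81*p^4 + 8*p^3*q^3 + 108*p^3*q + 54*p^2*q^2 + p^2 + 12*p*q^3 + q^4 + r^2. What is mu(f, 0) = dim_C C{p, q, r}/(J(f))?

3

The Hessian of f at 0 is [[2, 0, 0], [0, 0, 0], [0, 0, 2]] with rank 2, so corank 1. A Groebner basis of the Jacobian ideal J(f) in C{p,q,r} is {q^3, p, r}; counting standard monomials gives mu = 3. Corank 1: A-series; mu = 3 gives A_3.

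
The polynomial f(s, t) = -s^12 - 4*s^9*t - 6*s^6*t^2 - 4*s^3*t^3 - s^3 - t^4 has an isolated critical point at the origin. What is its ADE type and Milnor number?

The Hessian of f at 0 has rank 0. Corank 2; j^3 = -s^3 is a perfect cube, so E-series; the 4-jet and mu = 6 give E_6.

Type E_{6}, Milnor number mu = 6.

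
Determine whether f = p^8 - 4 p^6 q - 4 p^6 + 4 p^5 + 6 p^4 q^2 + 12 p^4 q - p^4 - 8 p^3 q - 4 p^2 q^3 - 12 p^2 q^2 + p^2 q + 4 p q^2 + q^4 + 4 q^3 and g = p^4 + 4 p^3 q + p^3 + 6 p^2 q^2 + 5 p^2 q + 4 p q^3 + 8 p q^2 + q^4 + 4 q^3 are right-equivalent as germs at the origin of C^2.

The Hessian of f at 0 has rank 0. Corank 2; j^3 = q*(p + 2*q)^2 has shape L^2 M (L != M), so D-series; mu = 5 gives D_5. The Hessian of g at 0 has rank 0. Corank 2; j^3 = (p + q)*(p + 2*q)^2 has shape L^2 M (L != M), so D-series; mu = 5 gives D_5. Both have type D_5, hence right-equivalent.

Yes.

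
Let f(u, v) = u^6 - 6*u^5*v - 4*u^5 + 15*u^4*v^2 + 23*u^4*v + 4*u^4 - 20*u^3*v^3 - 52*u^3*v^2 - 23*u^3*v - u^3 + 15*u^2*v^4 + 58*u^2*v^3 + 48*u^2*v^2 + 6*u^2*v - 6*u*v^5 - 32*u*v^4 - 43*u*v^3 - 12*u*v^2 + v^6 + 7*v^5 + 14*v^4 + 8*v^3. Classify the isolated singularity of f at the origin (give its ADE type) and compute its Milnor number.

Type E_7, Milnor number mu = 7.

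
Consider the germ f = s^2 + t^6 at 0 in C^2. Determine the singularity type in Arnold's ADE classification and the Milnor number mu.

Type A5, Milnor number mu = 5.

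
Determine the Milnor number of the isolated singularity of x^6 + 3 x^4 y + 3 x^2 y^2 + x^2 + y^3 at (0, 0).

2

The Hessian of f at 0 has rank 1. Corank 1: A-series; mu = 2 gives A_2.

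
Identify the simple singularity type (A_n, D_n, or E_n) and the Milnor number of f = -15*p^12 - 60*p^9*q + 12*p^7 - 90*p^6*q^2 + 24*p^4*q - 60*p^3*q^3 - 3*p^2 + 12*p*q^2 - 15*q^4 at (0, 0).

Type A_{3}, Milnor number mu = 3.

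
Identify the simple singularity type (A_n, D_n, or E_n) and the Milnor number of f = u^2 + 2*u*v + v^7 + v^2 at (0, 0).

Type A6, Milnor number mu = 6.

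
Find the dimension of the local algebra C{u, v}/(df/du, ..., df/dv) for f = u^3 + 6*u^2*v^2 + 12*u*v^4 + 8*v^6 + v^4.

6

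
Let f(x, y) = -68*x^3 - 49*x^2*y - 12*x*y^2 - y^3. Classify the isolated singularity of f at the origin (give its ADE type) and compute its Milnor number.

Type D4, Milnor number mu = 4.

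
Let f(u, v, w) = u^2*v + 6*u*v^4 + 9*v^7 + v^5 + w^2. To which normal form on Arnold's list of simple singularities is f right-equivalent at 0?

The Hessian of f at 0 has rank 1. Corank 2; j^3 = u^2*v has shape L^2 M (L != M), so D-series; mu = 6 gives D_6.

D_{6}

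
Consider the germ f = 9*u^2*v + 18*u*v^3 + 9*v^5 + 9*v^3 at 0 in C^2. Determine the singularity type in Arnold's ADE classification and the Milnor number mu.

Type D_{4}, Milnor number mu = 4.

The Hessian of f at 0 has rank 0. Corank 2; j^3 = 9*v*(u^2 + v^2) splits into three distinct lines over C (the quadratic factor has nonzero discriminant), so D_4.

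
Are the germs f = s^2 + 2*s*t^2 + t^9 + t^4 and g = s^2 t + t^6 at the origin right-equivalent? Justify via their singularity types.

No.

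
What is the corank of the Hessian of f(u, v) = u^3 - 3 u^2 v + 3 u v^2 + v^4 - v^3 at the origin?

2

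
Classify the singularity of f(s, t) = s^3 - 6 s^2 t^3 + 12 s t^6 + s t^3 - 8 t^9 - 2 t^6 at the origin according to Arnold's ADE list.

The Hessian of f at 0 is [[0, 0], [0, 0]] with rank 0, so corank 2. A Groebner basis of the Jacobian ideal J(f) in C{s,t} is {s^3, s*t^2, 3*s^2 + t^3}; counting standard monomials gives mu = 7. Corank 2; j^3 = s^3 is a perfect cube, so E-series; the 4-jet and mu = 7 give E_7.

E_{7}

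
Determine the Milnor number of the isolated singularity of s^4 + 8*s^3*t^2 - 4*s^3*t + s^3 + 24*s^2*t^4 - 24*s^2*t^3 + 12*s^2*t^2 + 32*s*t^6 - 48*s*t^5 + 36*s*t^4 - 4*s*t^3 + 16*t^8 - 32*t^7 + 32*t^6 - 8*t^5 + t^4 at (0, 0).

The Hessian of f at 0 is [[0, 0], [0, 0]] with rank 0, so corank 2. A Groebner basis of the Jacobian ideal J(f) in C{s,t} is {s^3, s^2*t, s^2/4 + s*t^2, 3*s^2/4 + t^3}; counting standard monomials gives mu = 6. Corank 2; j^3 = s^3 is a perfect cube, so E-series; the 4-jet and mu = 6 give E_6.

6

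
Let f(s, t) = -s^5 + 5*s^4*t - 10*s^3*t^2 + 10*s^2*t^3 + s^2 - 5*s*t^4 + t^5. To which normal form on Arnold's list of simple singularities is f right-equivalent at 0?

A4

The Hessian of f at 0 has rank 1. Corank 1: A-series; mu = 4 gives A_4.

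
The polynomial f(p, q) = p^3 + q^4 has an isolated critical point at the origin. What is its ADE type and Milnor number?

The Hessian of f at 0 is [[0, 0], [0, 0]] with rank 0, so corank 2. A Groebner basis of the Jacobian ideal J(f) in C{p,q} is {q^3, p^2}; counting standard monomials gives mu = 6. Corank 2; j^3 = p^3 is a perfect cube, so E-series; the 4-jet and mu = 6 give E_6.

Type E6, Milnor number mu = 6.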